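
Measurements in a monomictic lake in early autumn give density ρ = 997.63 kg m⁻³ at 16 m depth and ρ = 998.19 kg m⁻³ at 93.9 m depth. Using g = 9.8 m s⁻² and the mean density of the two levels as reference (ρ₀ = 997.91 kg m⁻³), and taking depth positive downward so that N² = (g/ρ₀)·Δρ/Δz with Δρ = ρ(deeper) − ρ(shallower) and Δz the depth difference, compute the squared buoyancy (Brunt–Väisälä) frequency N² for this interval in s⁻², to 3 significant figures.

Δρ = 998.19 − 997.63 = 0.56 kg m⁻³ over Δz = 93.9 − 16 = 77.9 m.
N² = (9.8/997.91) × (0.56/77.9) = 7.0597 × 10⁻⁵ s⁻² ≈ 7.06 × 10⁻⁵ s⁻².

7.06 × 10⁻⁵ s⁻²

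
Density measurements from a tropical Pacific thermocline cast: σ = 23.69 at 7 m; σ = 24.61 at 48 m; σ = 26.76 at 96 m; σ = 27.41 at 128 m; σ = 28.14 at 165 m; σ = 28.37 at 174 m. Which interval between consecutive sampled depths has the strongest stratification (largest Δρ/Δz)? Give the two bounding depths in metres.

48–96 m

Compute the density gradient over each adjacent pair:
  7–48 m: Δρ/Δz = 0.92/41 = 0.022 kg m⁻⁴
  48–96 m: Δρ/Δz = 2.15/48 = 0.045 kg m⁻⁴
  96–128 m: Δρ/Δz = 0.65/32 = 0.020 kg m⁻⁴
  128–165 m: Δρ/Δz = 0.73/37 = 0.020 kg m⁻⁴
  165–174 m: Δρ/Δz = 0.23/9 = 0.026 kg m⁻⁴
The largest gradient is in the 48–96 m interval — the pycnocline.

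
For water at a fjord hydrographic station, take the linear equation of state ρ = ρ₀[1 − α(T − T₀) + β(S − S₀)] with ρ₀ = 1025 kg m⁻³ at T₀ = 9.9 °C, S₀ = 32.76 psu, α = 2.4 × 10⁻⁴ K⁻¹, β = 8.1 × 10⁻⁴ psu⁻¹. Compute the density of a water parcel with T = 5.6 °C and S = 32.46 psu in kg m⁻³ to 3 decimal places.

T − T₀ = -4.3 K, S − S₀ = -0.30 psu.
Bracket = 1 − α·(-4.3) + β·(-0.30) = 1 + (7.89 × 10⁻⁴) = 1.0007890.
ρ = 1025 × 1.0007890 = 1025.809 kg m⁻³.

1025.809 kg m⁻³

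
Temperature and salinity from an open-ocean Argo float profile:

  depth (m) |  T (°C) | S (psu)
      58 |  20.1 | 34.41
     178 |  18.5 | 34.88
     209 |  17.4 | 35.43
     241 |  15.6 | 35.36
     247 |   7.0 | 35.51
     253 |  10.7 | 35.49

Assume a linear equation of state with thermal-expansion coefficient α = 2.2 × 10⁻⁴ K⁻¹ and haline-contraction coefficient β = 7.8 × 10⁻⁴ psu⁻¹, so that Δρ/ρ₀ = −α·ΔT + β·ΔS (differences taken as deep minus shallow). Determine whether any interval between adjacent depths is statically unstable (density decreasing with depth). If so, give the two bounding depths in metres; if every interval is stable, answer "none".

247–253 m

Evaluate Δρ/ρ₀ = −αΔT + βΔS across each adjacent pair:
  58–178 m: −αΔT+βΔS = −(2.2 × 10⁻⁴)(-1.6)+(7.8 × 10⁻⁴)(+0.47) = 7.2 × 10⁻⁴ → stable
  178–209 m: −αΔT+βΔS = −(2.2 × 10⁻⁴)(-1.1)+(7.8 × 10⁻⁴)(+0.55) = 6.7 × 10⁻⁴ → stable
  209–241 m: −αΔT+βΔS = −(2.2 × 10⁻⁴)(-1.8)+(7.8 × 10⁻⁴)(-0.07) = 3.4 × 10⁻⁴ → stable
  241–247 m: −αΔT+βΔS = −(2.2 × 10⁻⁴)(-8.6)+(7.8 × 10⁻⁴)(+0.15) = 2.0 × 10⁻³ → stable
  247–253 m: −αΔT+βΔS = −(2.2 × 10⁻⁴)(+3.7)+(7.8 × 10⁻⁴)(-0.02) = -8.3 × 10⁻⁴ → UNSTABLE
The 247–253 m interval has Δρ < 0: lighter water underlies denser water.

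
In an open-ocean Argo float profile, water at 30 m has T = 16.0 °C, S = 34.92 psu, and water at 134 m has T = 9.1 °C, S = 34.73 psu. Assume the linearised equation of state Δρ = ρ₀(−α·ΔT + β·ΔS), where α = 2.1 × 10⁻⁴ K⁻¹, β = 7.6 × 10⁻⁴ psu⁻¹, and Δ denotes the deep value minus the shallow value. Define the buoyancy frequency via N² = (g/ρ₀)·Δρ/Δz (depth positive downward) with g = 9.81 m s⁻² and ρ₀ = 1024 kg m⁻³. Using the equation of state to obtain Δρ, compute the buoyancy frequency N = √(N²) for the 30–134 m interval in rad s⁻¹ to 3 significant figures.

0.0111 rad s⁻¹

ΔT = -6.9 K, ΔS = -0.19 psu (deep − shallow).
Δρ/ρ₀ = −αΔT + βΔS = 1.449 × 10⁻³ − 1.444 × 10⁻⁴ = 1.3046 × 10⁻³, so Δρ ≈ 1.336 kg m⁻³.
N² = (g/ρ₀)·Δρ/Δz = g·(Δρ/ρ₀)/Δz = 9.81 × 1.3046 × 10⁻³ / 104 = 1.2306 × 10⁻⁴ s⁻².
N = √(1.2306 × 10⁻⁴) = 0.011093 rad s⁻¹ ≈ 0.0111 rad s⁻¹.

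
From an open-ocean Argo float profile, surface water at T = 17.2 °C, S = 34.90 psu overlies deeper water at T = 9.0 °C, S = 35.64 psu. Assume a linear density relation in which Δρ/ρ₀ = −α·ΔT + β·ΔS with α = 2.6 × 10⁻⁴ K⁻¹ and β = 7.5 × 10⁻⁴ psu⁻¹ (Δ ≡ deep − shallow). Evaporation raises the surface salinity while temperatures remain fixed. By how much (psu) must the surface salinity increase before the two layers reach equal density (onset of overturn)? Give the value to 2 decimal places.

Neutral buoyancy requires −α(T_deep − T_surf) + β(S_deep − S_surf′) = 0.
S_surf′ = S_deep − (α/β)·ΔT = 35.64 − (2.6 × 10⁻⁴/7.5 × 10⁻⁴)·(-8.2) = 38.4827 psu.
Increase required: 38.4827 − 34.90 = 3.5827 psu.

3.58 psu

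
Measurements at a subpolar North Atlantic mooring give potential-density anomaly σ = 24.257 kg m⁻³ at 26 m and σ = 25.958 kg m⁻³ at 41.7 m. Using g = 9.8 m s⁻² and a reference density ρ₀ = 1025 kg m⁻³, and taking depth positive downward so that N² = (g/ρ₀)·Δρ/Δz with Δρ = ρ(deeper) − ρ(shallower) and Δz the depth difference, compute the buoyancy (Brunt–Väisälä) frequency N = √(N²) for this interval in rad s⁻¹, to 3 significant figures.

Δρ = 1025.958 − 1024.257 = 1.701 kg m⁻³ over Δz = 41.7 − 26 = 15.7 m.
N² = (9.8/1025) × (1.701/15.7) = 1.0359 × 10⁻³ s⁻².
N = √(1.0359 × 10⁻³) = 0.032185 rad s⁻¹ ≈ 0.0322 rad s⁻¹.

0.0322 rad s⁻¹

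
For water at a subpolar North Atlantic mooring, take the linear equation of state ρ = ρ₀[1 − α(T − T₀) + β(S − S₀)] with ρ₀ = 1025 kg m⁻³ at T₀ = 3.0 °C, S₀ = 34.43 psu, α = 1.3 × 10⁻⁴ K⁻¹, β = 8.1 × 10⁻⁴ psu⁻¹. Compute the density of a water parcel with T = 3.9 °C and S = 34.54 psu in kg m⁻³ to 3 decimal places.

T − T₀ = +0.9 K, S − S₀ = +0.11 psu.
Bracket = 1 − α·(+0.9) + β·(+0.11) = 1 + (-2.79 × 10⁻⁵) = 0.9999721.
ρ = 1025 × 0.9999721 = 1024.971 kg m⁻³.

1024.971 kg m⁻³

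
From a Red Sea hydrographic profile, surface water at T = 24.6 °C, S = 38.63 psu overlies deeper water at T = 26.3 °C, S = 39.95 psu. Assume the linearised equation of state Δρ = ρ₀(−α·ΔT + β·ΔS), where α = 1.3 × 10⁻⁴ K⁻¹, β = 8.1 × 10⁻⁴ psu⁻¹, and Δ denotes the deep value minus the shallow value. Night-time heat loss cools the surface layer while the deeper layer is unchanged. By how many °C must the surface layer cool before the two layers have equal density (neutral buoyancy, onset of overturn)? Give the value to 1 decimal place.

Neutral buoyancy requires Δρ = 0, i.e. −α(T_deep − T_surf′) + β(S_deep − S_surf) = 0.
T_surf′ = T_deep − (β/α)·ΔS = 26.3 − (8.1 × 10⁻⁴/1.3 × 10⁻⁴)·(+1.32) = 18.075 °C.
Cooling required: 24.6 − (18.075) = 6.525 °C.

6.5 °C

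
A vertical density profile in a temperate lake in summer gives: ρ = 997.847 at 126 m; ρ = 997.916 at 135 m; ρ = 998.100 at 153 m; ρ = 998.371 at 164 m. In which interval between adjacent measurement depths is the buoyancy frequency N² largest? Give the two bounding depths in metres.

153–164 m

Compute the density gradient over each adjacent pair:
  126–135 m: Δρ/Δz = 0.069/9 = 7.7 × 10⁻³ kg m⁻⁴
  135–153 m: Δρ/Δz = 0.184/18 = 0.010 kg m⁻⁴
  153–164 m: Δρ/Δz = 0.271/11 = 0.025 kg m⁻⁴
The largest gradient is in the 153–164 m interval — the pycnocline.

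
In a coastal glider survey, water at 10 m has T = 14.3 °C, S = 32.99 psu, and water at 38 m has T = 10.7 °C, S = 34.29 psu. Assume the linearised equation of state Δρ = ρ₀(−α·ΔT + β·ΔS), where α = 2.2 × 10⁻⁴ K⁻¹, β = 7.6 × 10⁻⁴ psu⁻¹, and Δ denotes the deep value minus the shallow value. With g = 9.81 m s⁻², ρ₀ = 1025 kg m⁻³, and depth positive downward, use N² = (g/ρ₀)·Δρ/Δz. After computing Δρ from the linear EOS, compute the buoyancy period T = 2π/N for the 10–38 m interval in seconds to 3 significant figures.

252 s

ΔT = -3.6 K, ΔS = +1.30 psu (deep − shallow).
Δρ/ρ₀ = −αΔT + βΔS = 7.92 × 10⁻⁴ + 9.88 × 10⁻⁴ = 1.78 × 10⁻³, so Δρ ≈ 1.825 kg m⁻³.
N² = (g/ρ₀)·Δρ/Δz = g·(Δρ/ρ₀)/Δz = 9.81 × 1.78 × 10⁻³ / 28 = 6.2364 × 10⁻⁴ s⁻².
N = √(6.2364 × 10⁻⁴) = 0.024973 rad s⁻¹ → T = 2π/N = 251.60 s ≈ 252 s.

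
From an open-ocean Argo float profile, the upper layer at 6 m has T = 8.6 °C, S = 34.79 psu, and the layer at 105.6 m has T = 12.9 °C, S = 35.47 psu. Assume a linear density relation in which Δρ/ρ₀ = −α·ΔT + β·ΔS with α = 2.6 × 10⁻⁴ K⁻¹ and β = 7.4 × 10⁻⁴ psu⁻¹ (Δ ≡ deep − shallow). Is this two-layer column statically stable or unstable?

ΔT = 12.9 − 8.6 = +4.3 K and ΔS = 35.47 − 34.79 = +0.68 psu (deep − shallow).
−αΔT = -1.118 × 10⁻³; βΔS = 5.032 × 10⁻⁴; sum Δρ/ρ₀ = -6.148 × 10⁻⁴.
Δρ/ρ₀ < 0, so Δρ < 0: deeper water is lighter → statically unstable; the column would overturn.

unstable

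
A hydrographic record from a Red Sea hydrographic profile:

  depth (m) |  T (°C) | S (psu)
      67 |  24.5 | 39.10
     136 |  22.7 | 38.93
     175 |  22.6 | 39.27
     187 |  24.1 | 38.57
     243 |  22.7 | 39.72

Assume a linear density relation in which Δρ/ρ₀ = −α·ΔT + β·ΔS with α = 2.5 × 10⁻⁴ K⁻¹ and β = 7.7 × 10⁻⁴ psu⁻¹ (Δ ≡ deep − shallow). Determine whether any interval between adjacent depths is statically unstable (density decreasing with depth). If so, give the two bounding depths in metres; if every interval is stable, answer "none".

175–187 m

Evaluate Δρ/ρ₀ = −αΔT + βΔS across each adjacent pair:
  67–136 m: −αΔT+βΔS = −(2.5 × 10⁻⁴)(-1.8)+(7.7 × 10⁻⁴)(-0.17) = 3.2 × 10⁻⁴ → stable
  136–175 m: −αΔT+βΔS = −(2.5 × 10⁻⁴)(-0.1)+(7.7 × 10⁻⁴)(+0.34) = 2.9 × 10⁻⁴ → stable
  175–187 m: −αΔT+βΔS = −(2.5 × 10⁻⁴)(+1.5)+(7.7 × 10⁻⁴)(-0.70) = -9.1 × 10⁻⁴ → UNSTABLE
  187–243 m: −αΔT+βΔS = −(2.5 × 10⁻⁴)(-1.4)+(7.7 × 10⁻⁴)(+1.15) = 1.2 × 10⁻³ → stable
The 175–187 m interval has Δρ < 0: lighter water underlies denser water.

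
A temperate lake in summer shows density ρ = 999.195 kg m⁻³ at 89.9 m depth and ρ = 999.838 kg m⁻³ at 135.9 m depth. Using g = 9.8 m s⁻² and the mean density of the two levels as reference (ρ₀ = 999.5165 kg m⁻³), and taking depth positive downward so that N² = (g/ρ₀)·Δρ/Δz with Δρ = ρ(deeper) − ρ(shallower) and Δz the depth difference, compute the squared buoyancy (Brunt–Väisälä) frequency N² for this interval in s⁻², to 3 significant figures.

Δρ = 999.838 − 999.195 = 0.643 kg m⁻³ over Δz = 135.9 − 89.9 = 46 m.
N² = (9.8/999.5165) × (0.643/46) = 1.3705 × 10⁻⁴ s⁻² ≈ 1.37 × 10⁻⁴ s⁻².

1.37 × 10⁻⁴ s⁻²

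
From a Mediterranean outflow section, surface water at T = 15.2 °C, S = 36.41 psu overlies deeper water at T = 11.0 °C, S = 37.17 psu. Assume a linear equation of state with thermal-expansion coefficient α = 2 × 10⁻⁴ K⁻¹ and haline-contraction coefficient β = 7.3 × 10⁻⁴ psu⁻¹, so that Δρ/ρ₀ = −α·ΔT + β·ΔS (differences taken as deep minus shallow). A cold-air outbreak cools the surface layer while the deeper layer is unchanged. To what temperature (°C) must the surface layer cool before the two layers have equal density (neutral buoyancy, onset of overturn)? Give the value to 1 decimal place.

8.2 °C

Neutral buoyancy requires Δρ = 0, i.e. −α(T_deep − T_surf′) + β(S_deep − S_surf) = 0.
T_surf′ = T_deep − (β/α)·ΔS = 11.0 − (7.3 × 10⁻⁴/2 × 10⁻⁴)·(+0.76) = 8.226 °C.
Cooling required: 15.2 − (8.226) = 6.974 °C.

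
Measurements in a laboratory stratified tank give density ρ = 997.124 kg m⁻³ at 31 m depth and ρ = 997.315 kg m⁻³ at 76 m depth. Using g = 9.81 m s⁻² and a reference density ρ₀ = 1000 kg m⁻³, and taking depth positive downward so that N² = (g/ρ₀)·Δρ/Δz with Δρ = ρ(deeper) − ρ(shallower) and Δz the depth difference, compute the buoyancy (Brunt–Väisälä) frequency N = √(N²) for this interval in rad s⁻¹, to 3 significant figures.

6.45 × 10⁻³ rad s⁻¹

Δρ = 997.315 − 997.124 = 0.191 kg m⁻³ over Δz = 76 − 31 = 45 m.
N² = (9.81/1000) × (0.191/45) = 4.1638 × 10⁻⁵ s⁻².
N = √(4.1638 × 10⁻⁵) = 6.4528 × 10⁻³ rad s⁻¹ ≈ 6.45 × 10⁻³ rad s⁻¹.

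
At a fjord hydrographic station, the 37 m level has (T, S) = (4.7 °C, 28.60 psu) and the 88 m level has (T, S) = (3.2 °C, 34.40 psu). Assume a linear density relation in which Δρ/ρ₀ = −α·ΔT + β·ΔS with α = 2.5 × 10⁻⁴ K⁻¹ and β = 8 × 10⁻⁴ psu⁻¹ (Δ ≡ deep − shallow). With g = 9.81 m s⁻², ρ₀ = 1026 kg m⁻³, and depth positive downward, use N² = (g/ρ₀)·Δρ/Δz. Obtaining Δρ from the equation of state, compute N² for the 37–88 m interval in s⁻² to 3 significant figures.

9.65 × 10⁻⁴ s⁻²

ΔT = -1.5 K, ΔS = +5.80 psu (deep − shallow).
Δρ/ρ₀ = −αΔT + βΔS = 3.75 × 10⁻⁴ + 4.64 × 10⁻³ = 5.015 × 10⁻³, so Δρ ≈ 5.145 kg m⁻³.
N² = (g/ρ₀)·Δρ/Δz = g·(Δρ/ρ₀)/Δz = 9.81 × 5.015 × 10⁻³ / 51 = 9.6465 × 10⁻⁴ s⁻² ≈ 9.65 × 10⁻⁴ s⁻².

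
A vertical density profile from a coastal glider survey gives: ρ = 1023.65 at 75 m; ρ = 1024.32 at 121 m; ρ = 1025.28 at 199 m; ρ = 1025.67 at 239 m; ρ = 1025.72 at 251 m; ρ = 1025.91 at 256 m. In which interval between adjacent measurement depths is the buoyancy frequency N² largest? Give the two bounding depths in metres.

Compute the density gradient over each adjacent pair:
  75–121 m: Δρ/Δz = 0.67/46 = 0.015 kg m⁻⁴
  121–199 m: Δρ/Δz = 0.96/78 = 0.012 kg m⁻⁴
  199–239 m: Δρ/Δz = 0.39/40 = 9.7 × 10⁻³ kg m⁻⁴
  239–251 m: Δρ/Δz = 0.05/12 = 4.2 × 10⁻³ kg m⁻⁴
  251–256 m: Δρ/Δz = 0.19/5 = 0.038 kg m⁻⁴
The largest gradient is in the 251–256 m interval — the pycnocline.

251–256 m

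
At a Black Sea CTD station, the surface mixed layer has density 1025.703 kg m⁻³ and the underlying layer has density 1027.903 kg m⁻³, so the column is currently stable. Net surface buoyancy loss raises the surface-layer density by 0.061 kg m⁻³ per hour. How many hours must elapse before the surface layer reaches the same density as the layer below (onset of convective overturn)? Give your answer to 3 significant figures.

36.1 hours

Density deficit of the surface layer: 1027.903 − 1025.703 = 2.2 kg m⁻³.
Required change = 2.2 / 0.061 = 36.1 hours.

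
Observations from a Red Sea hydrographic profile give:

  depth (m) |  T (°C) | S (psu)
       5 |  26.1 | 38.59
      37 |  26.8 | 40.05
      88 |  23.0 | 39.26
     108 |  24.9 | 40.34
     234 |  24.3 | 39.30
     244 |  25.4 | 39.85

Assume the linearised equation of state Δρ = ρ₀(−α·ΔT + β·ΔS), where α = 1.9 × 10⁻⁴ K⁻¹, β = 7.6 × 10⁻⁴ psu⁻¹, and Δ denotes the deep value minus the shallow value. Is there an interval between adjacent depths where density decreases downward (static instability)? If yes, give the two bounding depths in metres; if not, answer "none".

108–234 m

Evaluate Δρ/ρ₀ = −αΔT + βΔS across each adjacent pair:
  5–37 m: −αΔT+βΔS = −(1.9 × 10⁻⁴)(+0.7)+(7.6 × 10⁻⁴)(+1.46) = 9.8 × 10⁻⁴ → stable
  37–88 m: −αΔT+βΔS = −(1.9 × 10⁻⁴)(-3.8)+(7.6 × 10⁻⁴)(-0.79) = 1.2 × 10⁻⁴ → stable
  88–108 m: −αΔT+βΔS = −(1.9 × 10⁻⁴)(+1.9)+(7.6 × 10⁻⁴)(+1.08) = 4.6 × 10⁻⁴ → stable
  108–234 m: −αΔT+βΔS = −(1.9 × 10⁻⁴)(-0.6)+(7.6 × 10⁻⁴)(-1.04) = -6.8 × 10⁻⁴ → UNSTABLE
  234–244 m: −αΔT+βΔS = −(1.9 × 10⁻⁴)(+1.1)+(7.6 × 10⁻⁴)(+0.55) = 2.1 × 10⁻⁴ → stable
The 108–234 m interval has Δρ < 0: lighter water underlies denser water.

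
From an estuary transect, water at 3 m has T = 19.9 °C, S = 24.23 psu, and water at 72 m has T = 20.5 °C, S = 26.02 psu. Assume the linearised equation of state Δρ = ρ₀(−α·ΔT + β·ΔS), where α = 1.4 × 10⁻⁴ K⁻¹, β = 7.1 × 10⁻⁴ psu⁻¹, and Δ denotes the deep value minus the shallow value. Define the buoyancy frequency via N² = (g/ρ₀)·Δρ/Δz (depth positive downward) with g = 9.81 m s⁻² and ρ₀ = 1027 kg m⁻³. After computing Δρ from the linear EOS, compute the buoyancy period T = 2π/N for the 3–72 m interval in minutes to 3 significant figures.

ΔT = +0.6 K, ΔS = +1.79 psu (deep − shallow).
Δρ/ρ₀ = −αΔT + βΔS = -8.40 × 10⁻⁵ + 1.2709 × 10⁻³ = 1.1869 × 10⁻³, so Δρ ≈ 1.219 kg m⁻³.
N² = (g/ρ₀)·Δρ/Δz = g·(Δρ/ρ₀)/Δz = 9.81 × 1.1869 × 10⁻³ / 69 = 1.6875 × 10⁻⁴ s⁻².
N = √(1.6875 × 10⁻⁴) = 0.012990 rad s⁻¹ → T = 2π/N = 483.69 s = 8.0615 min ≈ 8.06 min.

8.06 min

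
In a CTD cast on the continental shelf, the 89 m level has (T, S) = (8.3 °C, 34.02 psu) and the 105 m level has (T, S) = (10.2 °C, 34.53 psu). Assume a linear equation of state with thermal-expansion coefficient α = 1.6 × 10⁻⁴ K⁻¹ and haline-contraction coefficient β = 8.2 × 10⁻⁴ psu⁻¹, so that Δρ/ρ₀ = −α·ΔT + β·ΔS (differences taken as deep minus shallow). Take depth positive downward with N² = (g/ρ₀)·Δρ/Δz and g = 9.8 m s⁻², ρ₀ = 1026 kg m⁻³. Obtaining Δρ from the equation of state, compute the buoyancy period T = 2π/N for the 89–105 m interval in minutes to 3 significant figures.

12.5 min

ΔT = +1.9 K, ΔS = +0.51 psu (deep − shallow).
Δρ/ρ₀ = −αΔT + βΔS = -3.04 × 10⁻⁴ + 4.182 × 10⁻⁴ = 1.142 × 10⁻⁴, so Δρ ≈ 0.1172 kg m⁻³.
N² = (g/ρ₀)·Δρ/Δz = g·(Δρ/ρ₀)/Δz = 9.8 × 1.142 × 10⁻⁴ / 16 = 6.9947 × 10⁻⁵ s⁻².
N = √(6.9947 × 10⁻⁵) = 8.3634 × 10⁻³ rad s⁻¹ → T = 2π/N = 751.27 s = 12.521 min ≈ 12.5 min.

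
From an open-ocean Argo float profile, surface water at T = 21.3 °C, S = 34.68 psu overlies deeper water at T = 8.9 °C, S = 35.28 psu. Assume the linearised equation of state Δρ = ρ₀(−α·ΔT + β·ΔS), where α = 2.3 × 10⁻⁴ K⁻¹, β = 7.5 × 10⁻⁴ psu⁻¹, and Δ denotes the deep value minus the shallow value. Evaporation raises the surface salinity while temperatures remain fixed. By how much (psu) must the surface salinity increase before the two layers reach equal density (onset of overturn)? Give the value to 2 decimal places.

4.40 psu

Neutral buoyancy requires −α(T_deep − T_surf) + β(S_deep − S_surf′) = 0.
S_surf′ = S_deep − (α/β)·ΔT = 35.28 − (2.3 × 10⁻⁴/7.5 × 10⁻⁴)·(-12.4) = 39.0827 psu.
Increase required: 39.0827 − 34.68 = 4.4027 psu.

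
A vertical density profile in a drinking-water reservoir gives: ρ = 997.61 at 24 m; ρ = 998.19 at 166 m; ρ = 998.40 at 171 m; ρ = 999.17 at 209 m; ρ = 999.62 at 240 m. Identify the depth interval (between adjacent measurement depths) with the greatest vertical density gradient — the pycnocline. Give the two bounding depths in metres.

Compute the density gradient over each adjacent pair:
  24–166 m: Δρ/Δz = 0.58/142 = 4.1 × 10⁻³ kg m⁻⁴
  166–171 m: Δρ/Δz = 0.21/5 = 0.042 kg m⁻⁴
  171–209 m: Δρ/Δz = 0.77/38 = 0.020 kg m⁻⁴
  209–240 m: Δρ/Δz = 0.45/31 = 0.015 kg m⁻⁴
The largest gradient is in the 166–171 m interval — the pycnocline.

166–171 m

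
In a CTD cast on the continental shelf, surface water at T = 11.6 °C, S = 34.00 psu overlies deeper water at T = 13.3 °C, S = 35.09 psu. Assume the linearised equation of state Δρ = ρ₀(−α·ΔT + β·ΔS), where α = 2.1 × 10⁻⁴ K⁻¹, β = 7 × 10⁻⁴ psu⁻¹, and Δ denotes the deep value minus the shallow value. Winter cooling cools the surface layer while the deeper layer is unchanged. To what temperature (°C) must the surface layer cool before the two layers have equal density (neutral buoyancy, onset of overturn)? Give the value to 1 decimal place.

9.7 °C

Neutral buoyancy requires Δρ = 0, i.e. −α(T_deep − T_surf′) + β(S_deep − S_surf) = 0.
T_surf′ = T_deep − (β/α)·ΔS = 13.3 − (7 × 10⁻⁴/2.1 × 10⁻⁴)·(+1.09) = 9.667 °C.
Cooling required: 11.6 − (9.667) = 1.933 °C.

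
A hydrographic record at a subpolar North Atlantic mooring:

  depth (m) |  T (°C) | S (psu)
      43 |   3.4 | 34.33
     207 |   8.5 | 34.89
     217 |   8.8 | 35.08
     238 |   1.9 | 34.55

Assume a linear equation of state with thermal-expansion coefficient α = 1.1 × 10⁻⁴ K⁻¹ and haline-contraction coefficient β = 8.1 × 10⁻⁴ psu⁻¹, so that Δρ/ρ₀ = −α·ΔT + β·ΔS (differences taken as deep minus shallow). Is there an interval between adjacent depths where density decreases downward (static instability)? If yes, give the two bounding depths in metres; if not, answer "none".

Evaluate Δρ/ρ₀ = −αΔT + βΔS across each adjacent pair:
  43–207 m: −αΔT+βΔS = −(1.1 × 10⁻⁴)(+5.1)+(8.1 × 10⁻⁴)(+0.56) = -1.1 × 10⁻⁴ → UNSTABLE
  207–217 m: −αΔT+βΔS = −(1.1 × 10⁻⁴)(+0.3)+(8.1 × 10⁻⁴)(+0.19) = 1.2 × 10⁻⁴ → stable
  217–238 m: −αΔT+βΔS = −(1.1 × 10⁻⁴)(-6.9)+(8.1 × 10⁻⁴)(-0.53) = 3.3 × 10⁻⁴ → stable
The 43–207 m interval has Δρ < 0: lighter water underlies denser water.

43–207 m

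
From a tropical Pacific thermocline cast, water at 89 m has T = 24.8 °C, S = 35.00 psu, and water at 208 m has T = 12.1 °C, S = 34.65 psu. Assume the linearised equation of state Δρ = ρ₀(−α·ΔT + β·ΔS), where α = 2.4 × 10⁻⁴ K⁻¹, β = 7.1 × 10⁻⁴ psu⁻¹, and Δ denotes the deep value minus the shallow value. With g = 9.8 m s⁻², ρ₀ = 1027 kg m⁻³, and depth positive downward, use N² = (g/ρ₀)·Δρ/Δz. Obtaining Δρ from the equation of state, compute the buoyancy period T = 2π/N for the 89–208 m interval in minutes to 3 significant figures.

ΔT = -12.7 K, ΔS = -0.35 psu (deep − shallow).
Δρ/ρ₀ = −αΔT + βΔS = 3.048 × 10⁻³ − 2.485 × 10⁻⁴ = 2.7995 × 10⁻³, so Δρ ≈ 2.875 kg m⁻³.
N² = (g/ρ₀)·Δρ/Δz = g·(Δρ/ρ₀)/Δz = 9.8 × 2.7995 × 10⁻³ / 119 = 2.3055 × 10⁻⁴ s⁻².
N = √(2.3055 × 10⁻⁴) = 0.015184 rad s⁻¹ → T = 2π/N = 413.80 s = 6.8967 min ≈ 6.90 min.

6.90 min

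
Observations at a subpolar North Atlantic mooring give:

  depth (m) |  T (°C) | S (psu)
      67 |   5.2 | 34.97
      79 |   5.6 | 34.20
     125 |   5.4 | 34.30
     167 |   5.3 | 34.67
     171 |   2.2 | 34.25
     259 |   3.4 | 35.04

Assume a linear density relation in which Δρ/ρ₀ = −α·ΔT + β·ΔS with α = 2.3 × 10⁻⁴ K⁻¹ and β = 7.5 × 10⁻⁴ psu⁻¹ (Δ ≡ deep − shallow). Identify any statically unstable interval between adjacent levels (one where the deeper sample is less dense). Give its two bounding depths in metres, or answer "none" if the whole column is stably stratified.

Evaluate Δρ/ρ₀ = −αΔT + βΔS across each adjacent pair:
  67–79 m: −αΔT+βΔS = −(2.3 × 10⁻⁴)(+0.4)+(7.5 × 10⁻⁴)(-0.77) = -6.7 × 10⁻⁴ → UNSTABLE
  79–125 m: −αΔT+βΔS = −(2.3 × 10⁻⁴)(-0.2)+(7.5 × 10⁻⁴)(+0.10) = 1.2 × 10⁻⁴ → stable
  125–167 m: −αΔT+βΔS = −(2.3 × 10⁻⁴)(-0.1)+(7.5 × 10⁻⁴)(+0.37) = 3.0 × 10⁻⁴ → stable
  167–171 m: −αΔT+βΔS = −(2.3 × 10⁻⁴)(-3.1)+(7.5 × 10⁻⁴)(-0.42) = 4.0 × 10⁻⁴ → stable
  171–259 m: −αΔT+βΔS = −(2.3 × 10⁻⁴)(+1.2)+(7.5 × 10⁻⁴)(+0.79) = 3.2 × 10⁻⁴ → stable
The 67–79 m interval has Δρ < 0: lighter water underlies denser water.

67–79 m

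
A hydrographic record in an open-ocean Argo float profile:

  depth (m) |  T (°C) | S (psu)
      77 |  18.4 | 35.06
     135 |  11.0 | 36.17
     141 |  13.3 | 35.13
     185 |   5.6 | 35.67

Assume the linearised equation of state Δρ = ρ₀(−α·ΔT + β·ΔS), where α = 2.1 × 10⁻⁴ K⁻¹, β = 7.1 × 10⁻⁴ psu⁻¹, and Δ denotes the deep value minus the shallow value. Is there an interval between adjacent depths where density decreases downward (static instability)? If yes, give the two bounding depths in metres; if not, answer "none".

Evaluate Δρ/ρ₀ = −αΔT + βΔS across each adjacent pair:
  77–135 m: −αΔT+βΔS = −(2.1 × 10⁻⁴)(-7.4)+(7.1 × 10⁻⁴)(+1.11) = 2.3 × 10⁻³ → stable
  135–141 m: −αΔT+βΔS = −(2.1 × 10⁻⁴)(+2.3)+(7.1 × 10⁻⁴)(-1.04) = -1.2 × 10⁻³ → UNSTABLE
  141–185 m: −αΔT+βΔS = −(2.1 × 10⁻⁴)(-7.7)+(7.1 × 10⁻⁴)(+0.54) = 2.0 × 10⁻³ → stable
The 135–141 m interval has Δρ < 0: lighter water underlies denser water.

135–141 m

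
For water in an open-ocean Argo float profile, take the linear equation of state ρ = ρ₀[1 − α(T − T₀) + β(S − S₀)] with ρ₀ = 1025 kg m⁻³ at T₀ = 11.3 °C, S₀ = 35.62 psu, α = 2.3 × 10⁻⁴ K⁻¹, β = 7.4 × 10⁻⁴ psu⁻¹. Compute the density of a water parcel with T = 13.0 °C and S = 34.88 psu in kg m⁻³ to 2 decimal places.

T − T₀ = +1.7 K, S − S₀ = -0.74 psu.
Bracket = 1 − α·(+1.7) + β·(-0.74) = 1 + (-9.386 × 10⁻⁴) = 0.9990614.
ρ = 1025 × 0.9990614 = 1024.04 kg m⁻³.

1024.04 kg m⁻³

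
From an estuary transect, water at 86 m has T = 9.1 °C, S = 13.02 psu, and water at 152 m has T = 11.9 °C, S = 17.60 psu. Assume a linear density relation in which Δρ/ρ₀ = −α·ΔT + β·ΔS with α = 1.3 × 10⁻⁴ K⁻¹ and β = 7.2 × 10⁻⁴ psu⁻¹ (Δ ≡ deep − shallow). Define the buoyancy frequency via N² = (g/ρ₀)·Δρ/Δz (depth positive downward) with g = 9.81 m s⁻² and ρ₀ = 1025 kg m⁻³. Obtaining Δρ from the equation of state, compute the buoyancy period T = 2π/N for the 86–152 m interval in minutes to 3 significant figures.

5.01 min

ΔT = +2.8 K, ΔS = +4.58 psu (deep − shallow).
Δρ/ρ₀ = −αΔT + βΔS = -3.64 × 10⁻⁴ + 3.2976 × 10⁻³ = 2.9336 × 10⁻³, so Δρ ≈ 3.007 kg m⁻³.
N² = (g/ρ₀)·Δρ/Δz = g·(Δρ/ρ₀)/Δz = 9.81 × 2.9336 × 10⁻³ / 66 = 4.3604 × 10⁻⁴ s⁻².
N = √(4.3604 × 10⁻⁴) = 0.020882 rad s⁻¹ → T = 2π/N = 300.89 s = 5.0148 min ≈ 5.01 min.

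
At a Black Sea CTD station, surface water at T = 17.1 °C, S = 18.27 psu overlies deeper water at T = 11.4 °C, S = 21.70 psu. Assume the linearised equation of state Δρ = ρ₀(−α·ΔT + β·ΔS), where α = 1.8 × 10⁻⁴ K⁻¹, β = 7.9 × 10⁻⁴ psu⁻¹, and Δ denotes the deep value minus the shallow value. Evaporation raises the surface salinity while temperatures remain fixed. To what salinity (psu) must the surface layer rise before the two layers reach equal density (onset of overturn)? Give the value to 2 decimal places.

23.00 psu

Neutral buoyancy requires −α(T_deep − T_surf) + β(S_deep − S_surf′) = 0.
S_surf′ = S_deep − (α/β)·ΔT = 21.70 − (1.8 × 10⁻⁴/7.9 × 10⁻⁴)·(-5.7) = 22.9987 psu.
Increase required: 22.9987 − 18.27 = 4.7287 psu.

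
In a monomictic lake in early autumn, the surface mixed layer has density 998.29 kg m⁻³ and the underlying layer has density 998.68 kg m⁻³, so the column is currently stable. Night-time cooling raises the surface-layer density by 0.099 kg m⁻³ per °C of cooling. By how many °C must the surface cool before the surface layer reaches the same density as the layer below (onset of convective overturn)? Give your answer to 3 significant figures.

3.94 °C

Density deficit of the surface layer: 998.68 − 998.29 = 0.39 kg m⁻³.
Required change = 0.39 / 0.099 = 3.94 °C.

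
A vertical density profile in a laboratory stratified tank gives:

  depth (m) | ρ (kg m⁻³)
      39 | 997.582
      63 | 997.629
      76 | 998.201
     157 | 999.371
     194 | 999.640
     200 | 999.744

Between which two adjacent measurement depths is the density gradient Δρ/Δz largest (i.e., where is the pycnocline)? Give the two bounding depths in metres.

63–76 m

Compute the density gradient over each adjacent pair:
  39–63 m: Δρ/Δz = 0.047/24 = 2.0 × 10⁻³ kg m⁻⁴
  63–76 m: Δρ/Δz = 0.572/13 = 0.044 kg m⁻⁴
  76–157 m: Δρ/Δz = 1.170/81 = 0.014 kg m⁻⁴
  157–194 m: Δρ/Δz = 0.269/37 = 7.3 × 10⁻³ kg m⁻⁴
  194–200 m: Δρ/Δz = 0.104/6 = 0.017 kg m⁻⁴
The largest gradient is in the 63–76 m interval — the pycnocline.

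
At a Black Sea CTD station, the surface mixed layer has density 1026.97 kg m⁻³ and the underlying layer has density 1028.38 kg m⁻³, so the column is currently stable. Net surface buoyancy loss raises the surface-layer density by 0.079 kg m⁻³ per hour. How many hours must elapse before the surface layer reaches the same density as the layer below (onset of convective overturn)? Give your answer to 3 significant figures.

Density deficit of the surface layer: 1028.38 − 1026.97 = 1.41 kg m⁻³.
Required change = 1.41 / 0.079 = 17.8 hours.

17.8 hours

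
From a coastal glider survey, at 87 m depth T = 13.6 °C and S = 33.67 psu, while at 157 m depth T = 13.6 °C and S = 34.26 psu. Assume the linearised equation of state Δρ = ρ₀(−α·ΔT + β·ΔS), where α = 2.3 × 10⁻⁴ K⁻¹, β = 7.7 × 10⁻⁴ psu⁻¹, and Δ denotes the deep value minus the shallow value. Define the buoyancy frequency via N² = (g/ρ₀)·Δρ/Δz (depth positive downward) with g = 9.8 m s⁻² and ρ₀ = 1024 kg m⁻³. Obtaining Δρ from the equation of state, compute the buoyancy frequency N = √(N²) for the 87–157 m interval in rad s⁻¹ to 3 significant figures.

7.98 × 10⁻³ rad s⁻¹

ΔT = +0.0 K, ΔS = +0.59 psu (deep − shallow).
Δρ/ρ₀ = −αΔT + βΔS = 0 + 4.543 × 10⁻⁴ = 4.543 × 10⁻⁴, so Δρ ≈ 0.4652 kg m⁻³.
N² = (g/ρ₀)·Δρ/Δz = g·(Δρ/ρ₀)/Δz = 9.8 × 4.543 × 10⁻⁴ / 70 = 6.3602 × 10⁻⁵ s⁻².
N = √(6.3602 × 10⁻⁵) = 7.9751 × 10⁻³ rad s⁻¹ ≈ 7.98 × 10⁻³ rad s⁻¹.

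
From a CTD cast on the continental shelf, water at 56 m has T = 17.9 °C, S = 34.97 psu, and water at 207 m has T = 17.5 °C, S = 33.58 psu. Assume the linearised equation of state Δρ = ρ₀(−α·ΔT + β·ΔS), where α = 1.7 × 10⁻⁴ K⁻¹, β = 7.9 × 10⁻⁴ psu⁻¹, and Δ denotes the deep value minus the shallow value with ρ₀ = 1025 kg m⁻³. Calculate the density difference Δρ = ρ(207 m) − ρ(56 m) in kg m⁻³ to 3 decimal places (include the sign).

-1.056 kg m⁻³

ΔT = -0.4 K, ΔS = -1.39 psu (deep − shallow).
Δρ/ρ₀ = −(1.7 × 10⁻⁴)(-0.4) + (7.9 × 10⁻⁴)(-1.39) = -1.0301 × 10⁻³.
Δρ = 1025 × (-1.0301 × 10⁻³) = -1.056 kg m⁻³.
Negative Δρ: lighter below, statically unstable.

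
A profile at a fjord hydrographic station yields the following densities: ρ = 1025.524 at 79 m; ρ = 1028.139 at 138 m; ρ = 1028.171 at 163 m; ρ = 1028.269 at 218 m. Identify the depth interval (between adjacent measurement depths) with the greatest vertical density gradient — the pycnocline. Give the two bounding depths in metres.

Compute the density gradient over each adjacent pair:
  79–138 m: Δρ/Δz = 2.615/59 = 0.044 kg m⁻⁴
  138–163 m: Δρ/Δz = 0.032/25 = 1.3 × 10⁻³ kg m⁻⁴
  163–218 m: Δρ/Δz = 0.098/55 = 1.8 × 10⁻³ kg m⁻⁴
The largest gradient is in the 79–138 m interval — the pycnocline.

79–138 m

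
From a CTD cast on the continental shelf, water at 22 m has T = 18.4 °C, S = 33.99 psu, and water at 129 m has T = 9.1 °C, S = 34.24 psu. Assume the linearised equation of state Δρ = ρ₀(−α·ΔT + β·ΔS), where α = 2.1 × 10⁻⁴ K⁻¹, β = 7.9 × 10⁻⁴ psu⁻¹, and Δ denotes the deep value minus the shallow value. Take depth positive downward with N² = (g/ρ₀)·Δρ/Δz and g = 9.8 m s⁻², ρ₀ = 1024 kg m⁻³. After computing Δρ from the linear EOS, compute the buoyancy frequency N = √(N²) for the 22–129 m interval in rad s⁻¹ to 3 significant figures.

ΔT = -9.3 K, ΔS = +0.25 psu (deep − shallow).
Δρ/ρ₀ = −αΔT + βΔS = 1.953 × 10⁻³ + 1.975 × 10⁻⁴ = 2.1505 × 10⁻³, so Δρ ≈ 2.202 kg m⁻³.
N² = (g/ρ₀)·Δρ/Δz = g·(Δρ/ρ₀)/Δz = 9.8 × 2.1505 × 10⁻³ / 107 = 1.9696 × 10⁻⁴ s⁻².
N = √(1.9696 × 10⁻⁴) = 0.014034 rad s⁻¹ ≈ 0.0140 rad s⁻¹.

0.0140 rad s⁻¹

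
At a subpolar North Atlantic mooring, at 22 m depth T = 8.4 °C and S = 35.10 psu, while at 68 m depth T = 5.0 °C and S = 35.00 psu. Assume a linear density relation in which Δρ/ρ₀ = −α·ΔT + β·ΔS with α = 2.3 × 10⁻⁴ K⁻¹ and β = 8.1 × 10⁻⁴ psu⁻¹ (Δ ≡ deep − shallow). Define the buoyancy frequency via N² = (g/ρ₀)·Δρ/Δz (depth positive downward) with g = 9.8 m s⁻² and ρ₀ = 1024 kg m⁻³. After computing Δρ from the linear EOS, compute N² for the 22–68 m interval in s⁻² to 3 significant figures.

ΔT = -3.4 K, ΔS = -0.10 psu (deep − shallow).
Δρ/ρ₀ = −αΔT + βΔS = 7.82 × 10⁻⁴ − 8.10 × 10⁻⁵ = 7.01 × 10⁻⁴, so Δρ ≈ 0.7178 kg m⁻³.
N² = (g/ρ₀)·Δρ/Δz = g·(Δρ/ρ₀)/Δz = 9.8 × 7.01 × 10⁻⁴ / 46 = 1.4934 × 10⁻⁴ s⁻² ≈ 1.49 × 10⁻⁴ s⁻².

1.49 × 10⁻⁴ s⁻²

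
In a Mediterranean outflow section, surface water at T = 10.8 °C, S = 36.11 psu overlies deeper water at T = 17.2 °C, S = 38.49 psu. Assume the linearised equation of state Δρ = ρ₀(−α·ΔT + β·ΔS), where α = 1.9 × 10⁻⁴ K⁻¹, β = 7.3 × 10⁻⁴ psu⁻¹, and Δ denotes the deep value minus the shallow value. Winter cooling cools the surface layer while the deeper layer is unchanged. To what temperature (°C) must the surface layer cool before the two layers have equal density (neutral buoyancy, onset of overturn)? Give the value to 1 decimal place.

8.1 °C

Neutral buoyancy requires Δρ = 0, i.e. −α(T_deep − T_surf′) + β(S_deep − S_surf) = 0.
T_surf′ = T_deep − (β/α)·ΔS = 17.2 − (7.3 × 10⁻⁴/1.9 × 10⁻⁴)·(+2.38) = 8.056 °C.
Cooling required: 10.8 − (8.056) = 2.744 °C.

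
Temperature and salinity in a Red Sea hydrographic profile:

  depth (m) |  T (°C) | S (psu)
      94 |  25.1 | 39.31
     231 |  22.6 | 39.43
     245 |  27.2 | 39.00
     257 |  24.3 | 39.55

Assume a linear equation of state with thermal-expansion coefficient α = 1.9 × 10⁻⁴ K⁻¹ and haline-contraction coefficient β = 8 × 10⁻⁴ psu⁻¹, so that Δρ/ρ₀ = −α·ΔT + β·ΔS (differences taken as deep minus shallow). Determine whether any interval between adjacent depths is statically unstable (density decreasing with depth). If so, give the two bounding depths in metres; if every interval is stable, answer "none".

231–245 m

Evaluate Δρ/ρ₀ = −αΔT + βΔS across each adjacent pair:
  94–231 m: −αΔT+βΔS = −(1.9 × 10⁻⁴)(-2.5)+(8 × 10⁻⁴)(+0.12) = 5.7 × 10⁻⁴ → stable
  231–245 m: −αΔT+βΔS = −(1.9 × 10⁻⁴)(+4.6)+(8 × 10⁻⁴)(-0.43) = -1.2 × 10⁻³ → UNSTABLE
  245–257 m: −αΔT+βΔS = −(1.9 × 10⁻⁴)(-2.9)+(8 × 10⁻⁴)(+0.55) = 9.9 × 10⁻⁴ → stable
The 231–245 m interval has Δρ < 0: lighter water underlies denser water.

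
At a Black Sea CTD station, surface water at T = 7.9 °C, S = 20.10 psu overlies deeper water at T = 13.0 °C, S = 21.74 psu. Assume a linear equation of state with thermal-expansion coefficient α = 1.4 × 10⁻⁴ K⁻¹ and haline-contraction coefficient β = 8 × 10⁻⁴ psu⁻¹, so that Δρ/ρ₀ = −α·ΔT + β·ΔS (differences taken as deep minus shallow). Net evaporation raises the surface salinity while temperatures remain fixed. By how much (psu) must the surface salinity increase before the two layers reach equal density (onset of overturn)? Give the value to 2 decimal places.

Neutral buoyancy requires −α(T_deep − T_surf) + β(S_deep − S_surf′) = 0.
S_surf′ = S_deep − (α/β)·ΔT = 21.74 − (1.4 × 10⁻⁴/8 × 10⁻⁴)·(+5.1) = 20.8475 psu.
Increase required: 20.8475 − 20.10 = 0.7475 psu.

0.75 psu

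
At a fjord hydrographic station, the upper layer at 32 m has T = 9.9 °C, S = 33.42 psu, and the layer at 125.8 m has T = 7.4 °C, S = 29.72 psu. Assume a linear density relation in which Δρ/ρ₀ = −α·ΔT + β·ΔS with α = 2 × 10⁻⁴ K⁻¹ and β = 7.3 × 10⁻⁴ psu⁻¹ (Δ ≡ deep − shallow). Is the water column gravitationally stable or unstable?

ΔT = 7.4 − 9.9 = -2.5 K and ΔS = 29.72 − 33.42 = -3.70 psu (deep − shallow).
−αΔT = 5.00 × 10⁻⁴; βΔS = -2.701 × 10⁻³; sum Δρ/ρ₀ = -2.201 × 10⁻³.
Δρ/ρ₀ < 0, so Δρ < 0: deeper water is lighter → statically unstable; the column would overturn.

unstable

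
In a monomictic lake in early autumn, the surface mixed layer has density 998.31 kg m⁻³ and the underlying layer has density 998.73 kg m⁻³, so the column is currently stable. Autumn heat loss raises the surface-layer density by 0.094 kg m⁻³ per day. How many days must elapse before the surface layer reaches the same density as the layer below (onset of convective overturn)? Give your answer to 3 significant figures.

Density deficit of the surface layer: 998.73 − 998.31 = 0.42 kg m⁻³.
Required change = 0.42 / 0.094 = 4.47 days.

4.47 days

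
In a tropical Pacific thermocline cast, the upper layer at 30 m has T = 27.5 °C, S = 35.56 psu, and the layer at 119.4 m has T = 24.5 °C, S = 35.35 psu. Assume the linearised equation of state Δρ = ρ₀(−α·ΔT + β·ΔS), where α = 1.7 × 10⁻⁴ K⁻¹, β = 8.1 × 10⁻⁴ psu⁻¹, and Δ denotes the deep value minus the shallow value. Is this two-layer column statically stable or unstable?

stable

ΔT = 24.5 − 27.5 = -3.0 K and ΔS = 35.35 − 35.56 = -0.21 psu (deep − shallow).
−αΔT = 5.10 × 10⁻⁴; βΔS = -1.701 × 10⁻⁴; sum Δρ/ρ₀ = 3.399 × 10⁻⁴.
Δρ/ρ₀ > 0, so Δρ > 0: deeper water is denser → statically stable.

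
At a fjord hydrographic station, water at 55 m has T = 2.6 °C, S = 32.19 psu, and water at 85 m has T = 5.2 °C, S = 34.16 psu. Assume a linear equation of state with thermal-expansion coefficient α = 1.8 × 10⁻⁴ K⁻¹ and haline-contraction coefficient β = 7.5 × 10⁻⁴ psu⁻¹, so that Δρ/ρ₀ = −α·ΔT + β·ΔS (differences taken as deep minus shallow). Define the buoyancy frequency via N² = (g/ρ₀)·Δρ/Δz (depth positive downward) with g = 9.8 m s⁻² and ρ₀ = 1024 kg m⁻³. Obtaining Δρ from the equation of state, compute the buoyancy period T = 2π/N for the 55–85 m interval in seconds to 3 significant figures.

ΔT = +2.6 K, ΔS = +1.97 psu (deep − shallow).
Δρ/ρ₀ = −αΔT + βΔS = -4.68 × 10⁻⁴ + 1.4775 × 10⁻³ = 1.0095 × 10⁻³, so Δρ ≈ 1.034 kg m⁻³.
N² = (g/ρ₀)·Δρ/Δz = g·(Δρ/ρ₀)/Δz = 9.8 × 1.0095 × 10⁻³ / 30 = 3.2977 × 10⁻⁴ s⁻².
N = √(3.2977 × 10⁻⁴) = 0.018160 rad s⁻¹ → T = 2π/N = 345.99 s ≈ 346 s.

346 s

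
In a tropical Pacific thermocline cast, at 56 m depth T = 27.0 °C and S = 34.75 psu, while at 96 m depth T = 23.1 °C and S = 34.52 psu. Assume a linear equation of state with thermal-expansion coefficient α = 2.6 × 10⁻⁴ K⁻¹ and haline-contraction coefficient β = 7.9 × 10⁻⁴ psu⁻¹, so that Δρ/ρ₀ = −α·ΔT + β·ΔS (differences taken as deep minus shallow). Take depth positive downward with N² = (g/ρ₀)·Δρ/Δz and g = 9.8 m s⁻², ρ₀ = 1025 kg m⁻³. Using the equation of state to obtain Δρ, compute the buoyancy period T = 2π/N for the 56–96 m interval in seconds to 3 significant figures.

440 s

ΔT = -3.9 K, ΔS = -0.23 psu (deep − shallow).
Δρ/ρ₀ = −αΔT + βΔS = 1.014 × 10⁻³ − 1.817 × 10⁻⁴ = 8.323 × 10⁻⁴, so Δρ ≈ 0.8531 kg m⁻³.
N² = (g/ρ₀)·Δρ/Δz = g·(Δρ/ρ₀)/Δz = 9.8 × 8.323 × 10⁻⁴ / 40 = 2.0391 × 10⁻⁴ s⁻².
N = √(2.0391 × 10⁻⁴) = 0.014280 rad s⁻¹ → T = 2π/N = 440.00 s ≈ 440 s.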